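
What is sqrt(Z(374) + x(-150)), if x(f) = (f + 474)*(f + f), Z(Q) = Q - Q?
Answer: 180*I*sqrt(3) ≈ 311.77*I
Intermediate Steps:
Z(Q) = 0
x(f) = 2*f*(474 + f) (x(f) = (474 + f)*(2*f) = 2*f*(474 + f))
sqrt(Z(374) + x(-150)) = sqrt(0 + 2*(-150)*(474 - 150)) = sqrt(0 + 2*(-150)*324) = sqrt(0 - 97200) = sqrt(-97200) = 180*I*sqrt(3)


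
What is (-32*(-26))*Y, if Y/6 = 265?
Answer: 1322880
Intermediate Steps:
Y = 1590 (Y = 6*265 = 1590)
(-32*(-26))*Y = -32*(-26)*1590 = 832*1590 = 1322880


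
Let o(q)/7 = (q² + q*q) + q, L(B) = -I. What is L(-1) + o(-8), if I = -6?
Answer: 846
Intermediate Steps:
L(B) = 6 (L(B) = -1*(-6) = 6)
o(q) = 7*q + 14*q² (o(q) = 7*((q² + q*q) + q) = 7*((q² + q²) + q) = 7*(2*q² + q) = 7*(q + 2*q²) = 7*q + 14*q²)
L(-1) + o(-8) = 6 + 7*(-8)*(1 + 2*(-8)) = 6 + 7*(-8)*(1 - 16) = 6 + 7*(-8)*(-15) = 6 + 840 = 846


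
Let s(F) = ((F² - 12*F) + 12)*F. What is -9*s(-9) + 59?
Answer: 16340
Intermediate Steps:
s(F) = F*(12 + F² - 12*F) (s(F) = (12 + F² - 12*F)*F = F*(12 + F² - 12*F))
-9*s(-9) + 59 = -(-81)*(12 + (-9)² - 12*(-9)) + 59 = -(-81)*(12 + 81 + 108) + 59 = -(-81)*201 + 59 = -9*(-1809) + 59 = 16281 + 59 = 16340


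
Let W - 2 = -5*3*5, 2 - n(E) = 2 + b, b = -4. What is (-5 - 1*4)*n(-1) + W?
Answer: -109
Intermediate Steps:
n(E) = 4 (n(E) = 2 - (2 - 4) = 2 - 1*(-2) = 2 + 2 = 4)
W = -73 (W = 2 - 5*3*5 = 2 - 15*5 = 2 - 75 = -73)
(-5 - 1*4)*n(-1) + W = (-5 - 1*4)*4 - 73 = (-5 - 4)*4 - 73 = -9*4 - 73 = -36 - 73 = -109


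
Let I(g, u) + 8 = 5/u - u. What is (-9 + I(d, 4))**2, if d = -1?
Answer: 6241/16 ≈ 390.06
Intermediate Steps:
I(g, u) = -8 - u + 5/u (I(g, u) = -8 + (5/u - u) = -8 + (-u + 5/u) = -8 - u + 5/u)
(-9 + I(d, 4))**2 = (-9 + (-8 - 1*4 + 5/4))**2 = (-9 + (-8 - 4 + 5*(1/4)))**2 = (-9 + (-8 - 4 + 5/4))**2 = (-9 - 43/4)**2 = (-79/4)**2 = 6241/16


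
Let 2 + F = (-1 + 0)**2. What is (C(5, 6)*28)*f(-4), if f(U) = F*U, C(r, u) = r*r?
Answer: 2800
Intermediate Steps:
F = -1 (F = -2 + (-1 + 0)**2 = -2 + (-1)**2 = -2 + 1 = -1)
C(r, u) = r**2
f(U) = -U
(C(5, 6)*28)*f(-4) = (5**2*28)*(-1*(-4)) = (25*28)*4 = 700*4 = 2800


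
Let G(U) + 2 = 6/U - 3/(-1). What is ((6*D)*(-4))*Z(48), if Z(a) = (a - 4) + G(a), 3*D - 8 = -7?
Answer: -361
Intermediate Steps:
D = 1/3 (D = 8/3 + (1/3)*(-7) = 8/3 - 7/3 = 1/3 ≈ 0.33333)
G(U) = 1 + 6/U (G(U) = -2 + (6/U - 3/(-1)) = -2 + (6/U - 3*(-1)) = -2 + (6/U + 3) = -2 + (3 + 6/U) = 1 + 6/U)
Z(a) = -4 + a + (6 + a)/a (Z(a) = (a - 4) + (6 + a)/a = (-4 + a) + (6 + a)/a = -4 + a + (6 + a)/a)
((6*D)*(-4))*Z(48) = ((6*(1/3))*(-4))*(-3 + 48 + 6/48) = (2*(-4))*(-3 + 48 + 6*(1/48)) = -8*(-3 + 48 + 1/8) = -8*361/8 = -361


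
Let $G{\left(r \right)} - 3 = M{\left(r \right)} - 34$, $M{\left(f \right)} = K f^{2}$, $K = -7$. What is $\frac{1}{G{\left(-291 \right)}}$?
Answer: $- \frac{1}{592798} \approx -1.6869 \cdot 10^{-6}$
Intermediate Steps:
$M{\left(f \right)} = - 7 f^{2}$
$G{\left(r \right)} = -31 - 7 r^{2}$ ($G{\left(r \right)} = 3 - \left(34 + 7 r^{2}\right) = -31 - 7 r^{2}$)
$\frac{1}{G{\left(-291 \right)}} = \frac{1}{-31 - 7 \left(-291\right)^{2}} = \frac{1}{-31 - 592767} = \frac{1}{-592798} = - \frac{1}{592798}$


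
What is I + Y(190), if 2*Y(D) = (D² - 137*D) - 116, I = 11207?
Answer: 16184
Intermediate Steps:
Y(D) = -58 + D²/2 - 137*D/2 (Y(D) = ((D² - 137*D) - 116)/2 = (-116 + D² - 137*D)/2 = -58 + D²/2 - 137*D/2)
I + Y(190) = 11207 + (-58 + (½)*190² - 137/2*190) = 11207 + (-58 + (½)*36100 - 13015) = 11207 + (-58 + 18050 - 13015) = 11207 + 4977 = 16184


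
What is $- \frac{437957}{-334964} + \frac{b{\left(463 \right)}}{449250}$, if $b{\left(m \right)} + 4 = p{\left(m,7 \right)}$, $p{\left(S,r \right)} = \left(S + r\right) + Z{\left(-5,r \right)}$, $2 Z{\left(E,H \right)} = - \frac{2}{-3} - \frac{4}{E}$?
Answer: $\frac{1476813908357}{1128619327500} \approx 1.3085$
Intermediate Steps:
$Z{\left(E,H \right)} = \frac{1}{3} - \frac{2}{E}$ ($Z{\left(E,H \right)} = \frac{- \frac{2}{-3} - \frac{4}{E}}{2} = \frac{\left(-2\right) \left(- \frac{1}{3}\right) - \frac{4}{E}}{2} = \frac{\frac{2}{3} - \frac{4}{E}}{2} = \frac{1}{3} - \frac{2}{E}$)
$p{\left(S,r \right)} = \frac{11}{15} + S + r$ ($p{\left(S,r \right)} = \left(S + r\right) + \frac{-6 - 5}{3 \left(-5\right)} = \left(S + r\right) + \frac{1}{3} \left(- \frac{1}{5}\right) \left(-11\right) = \left(S + r\right) + \frac{11}{15} = \frac{11}{15} + S + r$)
$b{\left(m \right)} = \frac{56}{15} + m$ ($b{\left(m \right)} = -4 + \left(\frac{11}{15} + m + 7\right) = -4 + \left(\frac{116}{15} + m\right) = \frac{56}{15} + m$)
$- \frac{437957}{-334964} + \frac{b{\left(463 \right)}}{449250} = - \frac{437957}{-334964} + \frac{\frac{56}{15} + 463}{449250} = \left(-437957\right) \left(- \frac{1}{334964}\right) + \frac{7001}{15} \cdot \frac{1}{449250} = \frac{437957}{334964} + \frac{7001}{6738750} = \frac{1476813908357}{1128619327500}$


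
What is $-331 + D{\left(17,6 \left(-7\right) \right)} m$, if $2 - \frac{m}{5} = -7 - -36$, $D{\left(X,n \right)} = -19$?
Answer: $2234$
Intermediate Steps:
$m = -135$ ($m = 10 - 5 \left(-7 - -36\right) = 10 - 5 \left(-7 + 36\right) = 10 - 145 = -135$)
$-331 + D{\left(17,6 \left(-7\right) \right)} m = -331 - -2565 = -331 + 2565 = 2234$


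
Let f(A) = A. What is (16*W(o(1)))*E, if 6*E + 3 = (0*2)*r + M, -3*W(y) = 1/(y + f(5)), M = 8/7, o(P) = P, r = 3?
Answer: 52/189 ≈ 0.27513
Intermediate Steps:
M = 8/7 (M = 8*(⅐) = 8/7 ≈ 1.1429)
W(y) = -1/(3*(5 + y)) (W(y) = -1/(3*(y + 5)) = -1/(3*(5 + y)))
E = -13/42 (E = -½ + ((0*2)*3 + 8/7)/6 = -½ + (0*3 + 8/7)/6 = -½ + (0 + 8/7)/6 = -½ + (⅙)*(8/7) = -½ + 4/21 = -13/42 ≈ -0.30952)
(16*W(o(1)))*E = (16*(-1/(15 + 3*1)))*(-13/42) = (16*(-1/(15 + 3)))*(-13/42) = (16*(-1/18))*(-13/42) = -8/9*(-13/42) = 52/189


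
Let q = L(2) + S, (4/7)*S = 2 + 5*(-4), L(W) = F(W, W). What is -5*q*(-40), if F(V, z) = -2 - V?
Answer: -7100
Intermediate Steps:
L(W) = -2 - W
S = -63/2 (S = 7*(2 + 5*(-4))/4 = 7*(2 - 20)/4 = (7/4)*(-18) = -63/2 ≈ -31.500)
q = -71/2 (q = (-2 - 1*2) - 63/2 = (-2 - 2) - 63/2 = -4 - 63/2 = -71/2 ≈ -35.500)
-5*q*(-40) = -5*(-71/2)*(-40) = (355/2)*(-40) = -7100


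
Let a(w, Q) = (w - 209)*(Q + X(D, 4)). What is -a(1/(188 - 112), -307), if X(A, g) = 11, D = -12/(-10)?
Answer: -1175342/19 ≈ -61860.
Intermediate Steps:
D = 6/5 (D = -12*(-⅒) = 6/5 ≈ 1.2000)
a(w, Q) = (-209 + w)*(11 + Q) (a(w, Q) = (w - 209)*(Q + 11) = (-209 + w)*(11 + Q))
-a(1/(188 - 112), -307) = -(-2299 - 209*(-307) + 11/(188 - 112) - 307/(188 - 112)) = -(-2299 + 64163 + 11/76 - 307/76) = -1*1175342/19 = -1175342/19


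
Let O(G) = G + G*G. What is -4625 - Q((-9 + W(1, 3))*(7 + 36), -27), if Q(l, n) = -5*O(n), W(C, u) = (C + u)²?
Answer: -1115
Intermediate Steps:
O(G) = G + G²
Q(l, n) = -5*n*(1 + n)
-4625 - Q((-9 + W(1, 3))*(7 + 36), -27) = -4625 - (-5)*(-27)*(1 - 27) = -4625 - (-5)*(-27)*(-26) = -4625 - 1*(-3510) = -4625 + 3510 = -1115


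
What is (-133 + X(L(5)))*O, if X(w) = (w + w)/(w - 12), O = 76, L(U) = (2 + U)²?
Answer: -366548/37 ≈ -9906.7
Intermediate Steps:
X(w) = 2*w/(-12 + w) (X(w) = (2*w)/(-12 + w) = 2*w/(-12 + w))
(-133 + X(L(5)))*O = (-133 + 2*(2 + 5)²/(-12 + (2 + 5)²))*76 = (-133 + 2*7²/(-12 + 7²))*76 = (-133 + 2*49/(-12 + 49))*76 = (-133 + 2*49/37)*76 = (-133 + 2*49*(1/37))*76 = (-133 + 98/37)*76 = -4823/37*76 = -366548/37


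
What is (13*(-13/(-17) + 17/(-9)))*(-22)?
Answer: 49192/153 ≈ 321.52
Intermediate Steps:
(13*(-13/(-17) + 17/(-9)))*(-22) = (13*(-13*(-1/17) + 17*(-⅑)))*(-22) = (13*(13/17 - 17/9))*(-22) = (13*(-172/153))*(-22) = -2236/153*(-22) = 49192/153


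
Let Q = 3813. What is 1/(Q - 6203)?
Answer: -1/2390 ≈ -0.00041841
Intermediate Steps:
1/(Q - 6203) = 1/(3813 - 6203) = 1/(-2390) = -1/2390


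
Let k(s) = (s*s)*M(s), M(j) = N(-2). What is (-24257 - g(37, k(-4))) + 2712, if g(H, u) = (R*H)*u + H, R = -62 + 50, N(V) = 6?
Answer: 21042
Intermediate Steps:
M(j) = 6
R = -12
k(s) = 6*s² (k(s) = (s*s)*6 = s²*6 = 6*s²)
g(H, u) = H - 12*H*u (g(H, u) = (-12*H)*u + H = -12*H*u + H = H - 12*H*u)
(-24257 - g(37, k(-4))) + 2712 = (-24257 - 37*(1 - 72*(-4)²)) + 2712 = (-24257 - 37*(1 - 72*16)) + 2712 = (-24257 - 37*(1 - 12*96)) + 2712 = (-24257 - 37*(1 - 1152)) + 2712 = (-24257 - 37*(-1151)) + 2712 = (-24257 - 1*(-42587)) + 2712 = (-24257 + 42587) + 2712 = 18330 + 2712 = 21042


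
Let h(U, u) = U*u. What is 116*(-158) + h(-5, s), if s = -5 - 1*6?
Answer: -18273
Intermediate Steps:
s = -11 (s = -5 - 6 = -11)
116*(-158) + h(-5, s) = 116*(-158) - 5*(-11) = -18328 + 55 = -18273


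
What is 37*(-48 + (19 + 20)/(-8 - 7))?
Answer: -9361/5 ≈ -1872.2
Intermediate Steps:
37*(-48 + (19 + 20)/(-8 - 7)) = 37*(-48 + 39/(-15)) = 37*(-48 + 39*(-1/15)) = 37*(-48 - 13/5) = 37*(-253/5) = -9361/5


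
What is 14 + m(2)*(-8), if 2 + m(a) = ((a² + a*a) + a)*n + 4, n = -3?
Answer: 238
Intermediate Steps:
m(a) = 2 - 6*a² - 3*a (m(a) = -2 + (((a² + a*a) + a)*(-3) + 4) = -2 + (((a² + a²) + a)*(-3) + 4) = -2 + ((2*a² + a)*(-3) + 4) = -2 + ((a + 2*a²)*(-3) + 4) = -2 + ((-6*a² - 3*a) + 4) = -2 + (4 - 6*a² - 3*a) = 2 - 6*a² - 3*a)
14 + m(2)*(-8) = 14 + (2 - 6*2² - 3*2)*(-8) = 14 + (2 - 6*4 - 6)*(-8) = 14 + (2 - 24 - 6)*(-8) = 14 - 28*(-8) = 14 + 224 = 238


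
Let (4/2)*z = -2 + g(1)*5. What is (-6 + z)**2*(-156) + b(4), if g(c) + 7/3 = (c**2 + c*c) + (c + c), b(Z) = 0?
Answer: -3757/3 ≈ -1252.3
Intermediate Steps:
g(c) = -7/3 + 2*c + 2*c**2 (g(c) = -7/3 + ((c**2 + c*c) + (c + c)) = -7/3 + ((c**2 + c**2) + 2*c) = -7/3 + (2*c**2 + 2*c) = -7/3 + (2*c + 2*c**2) = -7/3 + 2*c + 2*c**2)
z = 19/6 (z = (-2 + (-7/3 + 2*1 + 2*1**2)*5)/2 = (-2 + (-7/3 + 2 + 2*1)*5)/2 = (-2 + (-7/3 + 2 + 2)*5)/2 = (-2 + (5/3)*5)/2 = (-2 + 25/3)/2 = (1/2)*(19/3) = 19/6 ≈ 3.1667)
(-6 + z)**2*(-156) + b(4) = (-6 + 19/6)**2*(-156) + 0 = (-17/6)**2*(-156) + 0 = (289/36)*(-156) + 0 = -3757/3 + 0 = -3757/3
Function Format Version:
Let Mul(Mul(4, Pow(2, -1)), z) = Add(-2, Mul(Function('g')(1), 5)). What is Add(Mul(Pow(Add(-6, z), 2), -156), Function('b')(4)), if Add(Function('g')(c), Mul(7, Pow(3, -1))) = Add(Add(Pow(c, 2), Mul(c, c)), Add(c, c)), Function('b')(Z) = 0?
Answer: Rational(-3757, 3) ≈ -1252.3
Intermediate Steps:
Function('g')(c) = Add(Rational(-7, 3), Mul(2, c), Mul(2, Pow(c, 2))) (Function('g')(c) = Add(Rational(-7, 3), Add(Add(Pow(c, 2), Mul(c, c)), Add(c, c))) = Add(Rational(-7, 3), Add(Add(Pow(c, 2), Pow(c, 2)), Mul(2, c))) = Add(Rational(-7, 3), Add(Mul(2, Pow(c, 2)), Mul(2, c))) = Add(Rational(-7, 3), Add(Mul(2, c), Mul(2, Pow(c, 2)))) = Add(Rational(-7, 3), Mul(2, c), Mul(2, Pow(c, 2))))
z = Rational(19, 6) (z = Mul(Rational(1, 2), Add(-2, Mul(Add(Rational(-7, 3), Mul(2, 1), Mul(2, Pow(1, 2))), 5))) = Mul(Rational(1, 2), Add(-2, Mul(Add(Rational(-7, 3), 2, Mul(2, 1)), 5))) = Mul(Rational(1, 2), Add(-2, Mul(Add(Rational(-7, 3), 2, 2), 5))) = Mul(Rational(1, 2), Add(-2, Mul(Rational(5, 3), 5))) = Mul(Rational(1, 2), Add(-2, Rational(25, 3))) = Mul(Rational(1, 2), Rational(19, 3)) = Rational(19, 6) ≈ 3.1667)
Add(Mul(Pow(Add(-6, z), 2), -156), Function('b')(4)) = Add(Mul(Pow(Add(-6, Rational(19, 6)), 2), -156), 0) = Add(Mul(Pow(Rational(-17, 6), 2), -156), 0) = Add(Mul(Rational(289, 36), -156), 0) = Add(Rational(-3757, 3), 0) = Rational(-3757, 3)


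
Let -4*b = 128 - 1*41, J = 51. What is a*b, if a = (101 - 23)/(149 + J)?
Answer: -3393/400 ≈ -8.4825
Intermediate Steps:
a = 39/100 (a = (101 - 23)/(149 + 51) = 78/200 = 78*(1/200) = 39/100 ≈ 0.39000)
b = -87/4 (b = -(128 - 1*41)/4 = -(128 - 41)/4 = -1/4*87 = -87/4 ≈ -21.750)
a*b = (39/100)*(-87/4) = -3393/400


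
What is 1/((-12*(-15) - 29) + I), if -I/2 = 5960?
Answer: -1/11769 ≈ -8.4969e-5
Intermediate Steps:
I = -11920 (I = -2*5960 = -11920)
1/((-12*(-15) - 29) + I) = 1/((-12*(-15) - 29) - 11920) = 1/((180 - 29) - 11920) = 1/(151 - 11920) = 1/(-11769) = -1/11769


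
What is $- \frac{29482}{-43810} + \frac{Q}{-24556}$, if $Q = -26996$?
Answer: $\frac{238331844}{134474795} \approx 1.7723$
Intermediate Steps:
$- \frac{29482}{-43810} + \frac{Q}{-24556} = - \frac{29482}{-43810} - \frac{26996}{-24556} = \left(-29482\right) \left(- \frac{1}{43810}\right) - - \frac{6749}{6139} = \frac{14741}{21905} + \frac{6749}{6139} = \frac{238331844}{134474795}$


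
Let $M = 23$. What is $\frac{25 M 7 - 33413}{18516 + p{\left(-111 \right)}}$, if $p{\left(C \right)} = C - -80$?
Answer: $- \frac{29388}{18485} \approx -1.5898$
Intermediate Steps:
$p{\left(C \right)} = 80 + C$ ($p{\left(C \right)} = C + 80 = 80 + C$)
$\frac{25 M 7 - 33413}{18516 + p{\left(-111 \right)}} = \frac{25 \cdot 23 \cdot 7 - 33413}{18516 + \left(80 - 111\right)} = \frac{575 \cdot 7 - 33413}{18516 - 31} = \frac{4025 - 33413}{18485} = \left(-29388\right) \frac{1}{18485} = - \frac{29388}{18485}$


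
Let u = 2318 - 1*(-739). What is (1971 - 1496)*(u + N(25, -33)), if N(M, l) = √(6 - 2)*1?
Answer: 1453025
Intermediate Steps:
u = 3057 (u = 2318 + 739 = 3057)
N(M, l) = 2 (N(M, l) = √4*1 = 2*1 = 2)
(1971 - 1496)*(u + N(25, -33)) = (1971 - 1496)*(3057 + 2) = 475*3059 = 1453025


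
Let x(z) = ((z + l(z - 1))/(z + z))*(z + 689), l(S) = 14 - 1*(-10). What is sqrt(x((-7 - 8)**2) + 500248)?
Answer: sqrt(112669593)/15 ≈ 707.64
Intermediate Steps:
l(S) = 24 (l(S) = 14 + 10 = 24)
x(z) = (24 + z)*(689 + z)/(2*z) (x(z) = ((z + 24)/(z + z))*(z + 689) = ((24 + z)/((2*z)))*(689 + z) = ((24 + z)*(1/(2*z)))*(689 + z) = ((24 + z)/(2*z))*(689 + z) = (24 + z)*(689 + z)/(2*z))
sqrt(x((-7 - 8)**2) + 500248) = sqrt((16536 + (-7 - 8)**2*(713 + (-7 - 8)**2))/(2*((-7 - 8)**2)) + 500248) = sqrt((16536 + (-15)**2*(713 + (-15)**2))/(2*((-15)**2)) + 500248) = sqrt((1/2)*(16536 + 225*(713 + 225))/225 + 500248) = sqrt((1/2)*(1/225)*(16536 + 225*938) + 500248) = sqrt((1/2)*(1/225)*(16536 + 211050) + 500248) = sqrt((1/2)*(1/225)*227586 + 500248) = sqrt(37931/75 + 500248) = sqrt(37556531/75) = sqrt(112669593)/15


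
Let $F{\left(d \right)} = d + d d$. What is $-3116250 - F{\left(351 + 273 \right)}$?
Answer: $-3506250$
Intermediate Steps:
$F{\left(d \right)} = d + d^{2}$
$-3116250 - F{\left(351 + 273 \right)} = -3116250 - \left(351 + 273\right) \left(1 + \left(351 + 273\right)\right) = -3116250 - 624 \left(1 + 624\right) = -3116250 - 624 \cdot 625 = -3116250 - 390000 = -3506250$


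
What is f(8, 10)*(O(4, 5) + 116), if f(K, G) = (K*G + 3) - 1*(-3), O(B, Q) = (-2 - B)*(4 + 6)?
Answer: 4816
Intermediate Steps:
O(B, Q) = -20 - 10*B (O(B, Q) = (-2 - B)*10 = -20 - 10*B)
f(K, G) = 6 + G*K (f(K, G) = (G*K + 3) + 3 = (3 + G*K) + 3 = 6 + G*K)
f(8, 10)*(O(4, 5) + 116) = (6 + 10*8)*((-20 - 10*4) + 116) = (6 + 80)*((-20 - 40) + 116) = 86*(-60 + 116) = 86*56 = 4816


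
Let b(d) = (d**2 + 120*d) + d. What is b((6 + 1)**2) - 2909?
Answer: 5421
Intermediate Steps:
b(d) = d**2 + 121*d
b((6 + 1)**2) - 2909 = (6 + 1)**2*(121 + (6 + 1)**2) - 2909 = 7**2*(121 + 7**2) - 2909 = 49*(121 + 49) - 2909 = 49*170 - 2909 = 8330 - 2909 = 5421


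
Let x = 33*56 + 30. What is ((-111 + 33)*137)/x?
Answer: -1781/313 ≈ -5.6901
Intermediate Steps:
x = 1878 (x = 1848 + 30 = 1878)
((-111 + 33)*137)/x = ((-111 + 33)*137)/1878 = -78*137*(1/1878) = -10686*1/1878 = -1781/313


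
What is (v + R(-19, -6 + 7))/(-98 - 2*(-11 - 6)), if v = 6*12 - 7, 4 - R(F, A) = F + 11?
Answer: -77/64 ≈ -1.2031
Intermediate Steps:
R(F, A) = -7 - F (R(F, A) = 4 - (F + 11) = 4 - (11 + F) = 4 + (-11 - F) = -7 - F)
v = 65 (v = 72 - 7 = 65)
(v + R(-19, -6 + 7))/(-98 - 2*(-11 - 6)) = (65 + (-7 - 1*(-19)))/(-98 - 2*(-11 - 6)) = (65 + (-7 + 19))/(-98 - 2*(-17)) = (65 + 12)/(-98 + 34) = 77/(-64) = 77*(-1/64) = -77/64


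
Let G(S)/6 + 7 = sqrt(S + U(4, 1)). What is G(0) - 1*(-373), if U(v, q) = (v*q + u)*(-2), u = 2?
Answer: 331 + 12*I*sqrt(3) ≈ 331.0 + 20.785*I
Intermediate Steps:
U(v, q) = -4 - 2*q*v (U(v, q) = (v*q + 2)*(-2) = (q*v + 2)*(-2) = (2 + q*v)*(-2) = -4 - 2*q*v)
G(S) = -42 + 6*sqrt(-12 + S) (G(S) = -42 + 6*sqrt(S + (-4 - 2*1*4)) = -42 + 6*sqrt(S + (-4 - 8)) = -42 + 6*sqrt(S - 12) = -42 + 6*sqrt(-12 + S))
G(0) - 1*(-373) = (-42 + 6*sqrt(-12 + 0)) - 1*(-373) = (-42 + 6*sqrt(-12)) + 373 = (-42 + 6*(2*I*sqrt(3))) + 373 = (-42 + 12*I*sqrt(3)) + 373 = 331 + 12*I*sqrt(3)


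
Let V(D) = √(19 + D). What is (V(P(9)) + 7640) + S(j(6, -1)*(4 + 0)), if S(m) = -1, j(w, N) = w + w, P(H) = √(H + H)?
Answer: 7639 + √(19 + 3*√2) ≈ 7643.8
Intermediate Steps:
P(H) = √2*√H (P(H) = √(2*H) = √2*√H)
j(w, N) = 2*w
(V(P(9)) + 7640) + S(j(6, -1)*(4 + 0)) = (√(19 + √2*√9) + 7640) - 1 = (√(19 + √2*3) + 7640) - 1 = (√(19 + 3*√2) + 7640) - 1 = (7640 + √(19 + 3*√2)) - 1 = 7639 + √(19 + 3*√2)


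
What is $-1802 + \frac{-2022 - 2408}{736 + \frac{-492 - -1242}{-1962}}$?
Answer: $- \frac{434914304}{240547} \approx -1808.0$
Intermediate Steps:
$-1802 + \frac{-2022 - 2408}{736 + \frac{-492 - -1242}{-1962}} = -1802 - \frac{4430}{736 + \left(-492 + 1242\right) \left(- \frac{1}{1962}\right)} = -1802 - \frac{4430}{736 + 750 \left(- \frac{1}{1962}\right)} = -1802 - \frac{4430}{736 - \frac{125}{327}} = -1802 - \frac{4430}{\frac{240547}{327}} = -1802 - \frac{1448610}{240547} = - \frac{434914304}{240547}$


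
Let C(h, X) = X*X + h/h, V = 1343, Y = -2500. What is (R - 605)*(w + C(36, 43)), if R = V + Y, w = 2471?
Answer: -7613602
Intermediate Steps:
R = -1157 (R = 1343 - 2500 = -1157)
C(h, X) = 1 + X**2 (C(h, X) = X**2 + 1 = 1 + X**2)
(R - 605)*(w + C(36, 43)) = (-1157 - 605)*(2471 + (1 + 43**2)) = -1762*(2471 + (1 + 1849)) = -1762*(2471 + 1850) = -1762*4321 = -7613602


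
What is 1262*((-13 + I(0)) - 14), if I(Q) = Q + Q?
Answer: -34074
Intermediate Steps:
I(Q) = 2*Q
1262*((-13 + I(0)) - 14) = 1262*((-13 + 2*0) - 14) = 1262*((-13 + 0) - 14) = 1262*(-13 - 14) = 1262*(-27) = -34074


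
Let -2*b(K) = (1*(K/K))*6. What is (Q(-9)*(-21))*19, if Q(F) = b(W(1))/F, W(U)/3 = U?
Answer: -133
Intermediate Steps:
W(U) = 3*U
b(K) = -3 (b(K) = -1*(K/K)*6/2 = -1*1*6/2 = -6/2 = -½*6 = -3)
Q(F) = -3/F
(Q(-9)*(-21))*19 = (-3/(-9)*(-21))*19 = (-3*(-⅑)*(-21))*19 = ((⅓)*(-21))*19 = -7*19 = -133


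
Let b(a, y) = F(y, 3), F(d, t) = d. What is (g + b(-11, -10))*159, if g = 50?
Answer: 6360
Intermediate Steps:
b(a, y) = y
(g + b(-11, -10))*159 = (50 - 10)*159 = 40*159 = 6360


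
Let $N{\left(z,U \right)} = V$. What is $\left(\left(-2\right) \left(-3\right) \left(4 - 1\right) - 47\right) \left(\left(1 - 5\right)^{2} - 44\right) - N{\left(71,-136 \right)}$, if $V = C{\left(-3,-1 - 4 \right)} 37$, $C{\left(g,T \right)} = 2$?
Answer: $738$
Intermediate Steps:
$V = 74$ ($V = 2 \cdot 37 = 74$)
$N{\left(z,U \right)} = 74$
$\left(\left(-2\right) \left(-3\right) \left(4 - 1\right) - 47\right) \left(\left(1 - 5\right)^{2} - 44\right) - N{\left(71,-136 \right)} = \left(\left(-2\right) \left(-3\right) \left(4 - 1\right) - 47\right) \left(\left(1 - 5\right)^{2} - 44\right) - 74 = \left(6 \left(4 - 1\right) - 47\right) \left(\left(-4\right)^{2} - 44\right) - 74 = \left(6 \cdot 3 - 47\right) \left(16 - 44\right) - 74 = \left(18 - 47\right) \left(-28\right) - 74 = \left(-29\right) \left(-28\right) - 74 = 812 - 74 = 738$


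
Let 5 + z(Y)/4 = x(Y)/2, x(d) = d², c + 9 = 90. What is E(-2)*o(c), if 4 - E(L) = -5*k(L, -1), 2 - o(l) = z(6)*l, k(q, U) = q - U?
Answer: 4210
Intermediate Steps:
c = 81 (c = -9 + 90 = 81)
z(Y) = -20 + 2*Y² (z(Y) = -20 + 4*(Y²/2) = -20 + 2*Y²)
o(l) = 2 - 52*l (o(l) = 2 - (-20 + 2*6²)*l = 2 - (-20 + 2*36)*l = 2 - (-20 + 72)*l = 2 - 52*l)
E(L) = 9 + 5*L (E(L) = 4 - (-5)*(L - 1*(-1)) = 4 - (-5)*(L + 1) = 4 - (-5)*(1 + L) = 4 - (-5 - 5*L) = 4 + (5 + 5*L) = 9 + 5*L)
E(-2)*o(c) = (9 + 5*(-2))*(2 - 52*81) = (9 - 10)*(2 - 4212) = -1*(-4210) = 4210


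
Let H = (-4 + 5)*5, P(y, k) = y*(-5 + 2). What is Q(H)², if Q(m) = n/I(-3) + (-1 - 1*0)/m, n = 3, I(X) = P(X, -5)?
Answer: 4/225 ≈ 0.017778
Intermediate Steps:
P(y, k) = -3*y (P(y, k) = y*(-3) = -3*y)
I(X) = -3*X
H = 5 (H = 1*5 = 5)
Q(m) = ⅓ - 1/m (Q(m) = 3/((-3*(-3))) + (-1 - 1*0)/m = 3/9 + (-1 + 0)/m = 3*(⅑) - 1/m = ⅓ - 1/m)
Q(H)² = ((⅓)*(-3 + 5)/5)² = ((⅓)*(⅕)*2)² = (2/15)² = 4/225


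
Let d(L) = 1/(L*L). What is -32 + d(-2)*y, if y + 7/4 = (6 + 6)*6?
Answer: -231/16 ≈ -14.438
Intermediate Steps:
y = 281/4 (y = -7/4 + (6 + 6)*6 = -7/4 + 12*6 = -7/4 + 72 = 281/4 ≈ 70.250)
d(L) = L⁻²
-32 + d(-2)*y = -32 + (281/4)/(-2)² = -32 + (¼)*(281/4) = -32 + 281/16 = -231/16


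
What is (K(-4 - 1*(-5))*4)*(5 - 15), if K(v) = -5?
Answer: 200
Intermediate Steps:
(K(-4 - 1*(-5))*4)*(5 - 15) = (-5*4)*(5 - 15) = -20*(-10) = 200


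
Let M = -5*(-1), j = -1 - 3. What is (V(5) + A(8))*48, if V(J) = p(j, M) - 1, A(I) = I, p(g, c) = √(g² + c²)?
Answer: 336 + 48*√41 ≈ 643.35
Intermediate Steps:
j = -4
M = 5
p(g, c) = √(c² + g²)
V(J) = -1 + √41 (V(J) = √(5² + (-4)²) - 1 = √(25 + 16) - 1 = √41 - 1 = -1 + √41)
(V(5) + A(8))*48 = ((-1 + √41) + 8)*48 = (7 + √41)*48 = 336 + 48*√41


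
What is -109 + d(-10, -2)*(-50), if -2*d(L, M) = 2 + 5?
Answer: 66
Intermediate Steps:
d(L, M) = -7/2 (d(L, M) = -(2 + 5)/2 = -½*7 = -7/2)
-109 + d(-10, -2)*(-50) = -109 - 7/2*(-50) = -109 + 175 = 66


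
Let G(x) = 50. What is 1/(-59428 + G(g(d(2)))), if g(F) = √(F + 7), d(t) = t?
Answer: -1/59378 ≈ -1.6841e-5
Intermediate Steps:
g(F) = √(7 + F)
1/(-59428 + G(g(d(2)))) = 1/(-59428 + 50) = 1/(-59378) = -1/59378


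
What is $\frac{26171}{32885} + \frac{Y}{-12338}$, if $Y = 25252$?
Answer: $- \frac{253757111}{202867565} \approx -1.2509$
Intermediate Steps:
$\frac{26171}{32885} + \frac{Y}{-12338} = \frac{26171}{32885} + \frac{25252}{-12338} = 26171 \cdot \frac{1}{32885} + 25252 \left(- \frac{1}{12338}\right) = \frac{26171}{32885} - \frac{12626}{6169} = - \frac{253757111}{202867565}$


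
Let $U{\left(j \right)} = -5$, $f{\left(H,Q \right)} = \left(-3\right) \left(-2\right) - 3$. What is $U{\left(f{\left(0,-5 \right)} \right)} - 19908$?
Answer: $-19913$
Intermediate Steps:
$f{\left(H,Q \right)} = 3$ ($f{\left(H,Q \right)} = 6 - 3 = 3$)
$U{\left(f{\left(0,-5 \right)} \right)} - 19908 = -5 - 19908 = -19913$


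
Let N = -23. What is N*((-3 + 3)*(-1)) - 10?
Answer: -10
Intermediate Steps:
N*((-3 + 3)*(-1)) - 10 = -23*(-3 + 3)*(-1) - 10 = -0*(-1) - 10 = -23*0 - 10 = 0 - 10 = -10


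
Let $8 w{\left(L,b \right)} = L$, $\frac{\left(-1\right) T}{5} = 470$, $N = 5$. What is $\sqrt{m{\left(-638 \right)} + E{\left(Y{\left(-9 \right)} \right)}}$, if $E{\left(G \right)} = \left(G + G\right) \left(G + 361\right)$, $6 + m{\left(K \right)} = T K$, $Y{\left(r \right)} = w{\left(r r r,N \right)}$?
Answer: $\frac{\sqrt{92806994}}{8} \approx 1204.2$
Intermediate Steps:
$T = -2350$ ($T = \left(-5\right) 470 = -2350$)
$w{\left(L,b \right)} = \frac{L}{8}$
$Y{\left(r \right)} = \frac{r^{3}}{8}$ ($Y{\left(r \right)} = \frac{r r r}{8} = \frac{r^{2} r}{8} = \frac{r^{3}}{8}$)
$m{\left(K \right)} = -6 - 2350 K$
$E{\left(G \right)} = 2 G \left(361 + G\right)$
$\sqrt{m{\left(-638 \right)} + E{\left(Y{\left(-9 \right)} \right)}} = \sqrt{\left(-6 - -1499300\right) + 2 \frac{\left(-9\right)^{3}}{8} \left(361 + \frac{\left(-9\right)^{3}}{8}\right)} = \sqrt{\left(-6 + 1499300\right) + 2 \cdot \frac{1}{8} \left(-729\right) \left(361 + \frac{1}{8} \left(-729\right)\right)} = \sqrt{1499294 + 2 \left(- \frac{729}{8}\right) \left(361 - \frac{729}{8}\right)} = \sqrt{1499294 + 2 \left(- \frac{729}{8}\right) \frac{2159}{8}} = \sqrt{1499294 - \frac{1573911}{32}} = \sqrt{\frac{46403497}{32}} = \frac{\sqrt{92806994}}{8}$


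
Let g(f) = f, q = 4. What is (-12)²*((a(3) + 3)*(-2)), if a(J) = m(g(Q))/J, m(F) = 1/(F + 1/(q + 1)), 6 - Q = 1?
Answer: -11472/13 ≈ -882.46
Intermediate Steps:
Q = 5 (Q = 6 - 1*1 = 6 - 1 = 5)
m(F) = 1/(⅕ + F) (m(F) = 1/(F + 1/(4 + 1)) = 1/(F + 1/5) = 1/(F + ⅕) = 1/(⅕ + F))
a(J) = 5/(26*J) (a(J) = (5/(1 + 5*5))/J = (5/(1 + 25))/J = (5/26)/J = (5*(1/26))/J = 5/(26*J))
(-12)²*((a(3) + 3)*(-2)) = (-12)²*(((5/26)/3 + 3)*(-2)) = 144*(((5/26)*(⅓) + 3)*(-2)) = 144*((5/78 + 3)*(-2)) = 144*((239/78)*(-2)) = 144*(-239/39) = -11472/13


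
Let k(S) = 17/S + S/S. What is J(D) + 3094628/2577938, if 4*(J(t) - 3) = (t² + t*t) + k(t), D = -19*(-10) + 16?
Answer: 22540608413599/1062110456 ≈ 21222.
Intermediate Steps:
k(S) = 1 + 17/S (k(S) = 17/S + 1 = 1 + 17/S)
D = 206 (D = 190 + 16 = 206)
J(t) = 3 + t²/2 + (17 + t)/(4*t) (J(t) = 3 + ((t² + t*t) + (17 + t)/t)/4 = 3 + ((t² + t²) + (17 + t)/t)/4 = 3 + (2*t² + (17 + t)/t)/4 = 3 + (t²/2 + (17 + t)/(4*t)) = 3 + t²/2 + (17 + t)/(4*t))
J(D) + 3094628/2577938 = (¼)*(17 + 2*206³ + 13*206)/206 + 3094628/2577938 = (¼)*(1/206)*(17 + 2*8741816 + 2678) + 3094628*(1/2577938) = (¼)*(1/206)*(17 + 17483632 + 2678) + 1547314/1288969 = (¼)*(1/206)*17486327 + 1547314/1288969 = 17486327/824 + 1547314/1288969 = 22540608413599/1062110456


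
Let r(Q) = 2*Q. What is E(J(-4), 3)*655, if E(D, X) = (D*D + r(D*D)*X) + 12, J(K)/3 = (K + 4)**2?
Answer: 7860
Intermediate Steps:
J(K) = 3*(4 + K)**2 (J(K) = 3*(K + 4)**2 = 3*(4 + K)**2)
E(D, X) = 12 + D**2 + 2*X*D**2 (E(D, X) = (D*D + (2*(D*D))*X) + 12 = (D**2 + (2*D**2)*X) + 12 = (D**2 + 2*X*D**2) + 12 = 12 + D**2 + 2*X*D**2)
E(J(-4), 3)*655 = (12 + (3*(4 - 4)**2)**2 + 2*3*(3*(4 - 4)**2)**2)*655 = (12 + (3*0**2)**2 + 2*3*(3*0**2)**2)*655 = (12 + (3*0)**2 + 2*3*(3*0)**2)*655 = (12 + 0**2 + 2*3*0**2)*655 = (12 + 0 + 2*3*0)*655 = (12 + 0 + 0)*655 = 12*655 = 7860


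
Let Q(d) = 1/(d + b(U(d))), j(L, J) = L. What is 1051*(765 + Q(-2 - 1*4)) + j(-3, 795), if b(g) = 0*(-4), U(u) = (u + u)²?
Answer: 4823021/6 ≈ 8.0384e+5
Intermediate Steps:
U(u) = 4*u² (U(u) = (2*u)² = 4*u²)
b(g) = 0
Q(d) = 1/d (Q(d) = 1/(d + 0) = 1/d)
1051*(765 + Q(-2 - 1*4)) + j(-3, 795) = 1051*(765 + 1/(-2 - 1*4)) - 3 = 1051*(765 + 1/(-2 - 4)) - 3 = 1051*(765 + 1/(-6)) - 3 = 1051*(765 - ⅙) - 3 = 1051*(4589/6) - 3 = 4823039/6 - 3 = 4823021/6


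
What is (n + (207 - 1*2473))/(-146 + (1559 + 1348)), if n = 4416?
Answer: 2150/2761 ≈ 0.77870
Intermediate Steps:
(n + (207 - 1*2473))/(-146 + (1559 + 1348)) = (4416 + (207 - 1*2473))/(-146 + (1559 + 1348)) = (4416 + (207 - 2473))/(-146 + 2907) = (4416 - 2266)/2761 = 2150*(1/2761) = 2150/2761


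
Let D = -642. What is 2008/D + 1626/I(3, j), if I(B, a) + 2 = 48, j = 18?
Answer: 237881/7383 ≈ 32.220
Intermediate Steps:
I(B, a) = 46 (I(B, a) = -2 + 48 = 46)
2008/D + 1626/I(3, j) = 2008/(-642) + 1626/46 = 2008*(-1/642) + 1626*(1/46) = -1004/321 + 813/23 = 237881/7383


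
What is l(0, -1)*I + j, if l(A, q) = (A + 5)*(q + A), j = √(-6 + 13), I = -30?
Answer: 150 + √7 ≈ 152.65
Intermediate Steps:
j = √7 ≈ 2.6458
l(A, q) = (5 + A)*(A + q)
l(0, -1)*I + j = (0² + 5*0 + 5*(-1) + 0*(-1))*(-30) + √7 = (0 + 0 - 5 + 0)*(-30) + √7 = -5*(-30) + √7 = 150 + √7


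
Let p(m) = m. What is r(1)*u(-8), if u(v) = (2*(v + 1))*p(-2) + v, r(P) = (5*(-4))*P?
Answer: -400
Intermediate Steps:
r(P) = -20*P
u(v) = -4 - 3*v (u(v) = (2*(v + 1))*(-2) + v = (2*(1 + v))*(-2) + v = (2 + 2*v)*(-2) + v = (-4 - 4*v) + v = -4 - 3*v)
r(1)*u(-8) = (-20*1)*(-4 - 3*(-8)) = -20*(-4 + 24) = -20*20 = -400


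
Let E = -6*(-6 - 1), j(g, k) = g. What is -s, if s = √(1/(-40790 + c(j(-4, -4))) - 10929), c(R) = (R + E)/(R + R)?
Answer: -I*√32334522521645/54393 ≈ -104.54*I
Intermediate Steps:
E = 42 (E = -6*(-7) = 42)
c(R) = (42 + R)/(2*R) (c(R) = (R + 42)/(R + R) = (42 + R)/((2*R)) = (42 + R)*(1/(2*R)) = (42 + R)/(2*R))
s = I*√32334522521645/54393 (s = √(1/(-40790 + (½)*(42 - 4)/(-4)) - 10929) = √(1/(-40790 + (½)*(-¼)*38) - 10929) = √(1/(-40790 - 19/4) - 10929) = √(1/(-163179/4) - 10929) = √(-4/163179 - 10929) = √(-1783383295/163179) = I*√32334522521645/54393 ≈ 104.54*I)
-s = -I*√32334522521645/54393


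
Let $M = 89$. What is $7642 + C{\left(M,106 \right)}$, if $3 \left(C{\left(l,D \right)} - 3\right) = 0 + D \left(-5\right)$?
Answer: $\frac{22405}{3} \approx 7468.3$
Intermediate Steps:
$C{\left(l,D \right)} = 3 - \frac{5 D}{3}$ ($C{\left(l,D \right)} = 3 + \frac{0 + D \left(-5\right)}{3} = 3 + \frac{0 - 5 D}{3} = 3 + \frac{\left(-5\right) D}{3} = 3 - \frac{5 D}{3}$)
$7642 + C{\left(M,106 \right)} = 7642 + \left(3 - \frac{530}{3}\right) = 7642 - \frac{521}{3} = \frac{22405}{3}$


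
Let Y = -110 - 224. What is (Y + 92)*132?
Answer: -31944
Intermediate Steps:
Y = -334
(Y + 92)*132 = (-334 + 92)*132 = -242*132 = -31944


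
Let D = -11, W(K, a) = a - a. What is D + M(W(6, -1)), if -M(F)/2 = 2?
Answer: -15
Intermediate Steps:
W(K, a) = 0
M(F) = -4 (M(F) = -2*2 = -4)
D + M(W(6, -1)) = -11 - 4 = -15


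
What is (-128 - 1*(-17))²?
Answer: 12321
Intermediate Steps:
(-128 - 1*(-17))² = (-128 + 17)² = (-111)² = 12321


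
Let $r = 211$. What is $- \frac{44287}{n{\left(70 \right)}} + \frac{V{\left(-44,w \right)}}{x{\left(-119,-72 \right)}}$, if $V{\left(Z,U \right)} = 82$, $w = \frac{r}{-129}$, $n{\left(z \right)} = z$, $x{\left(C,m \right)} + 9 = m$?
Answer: $- \frac{3592987}{5670} \approx -633.68$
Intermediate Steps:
$x{\left(C,m \right)} = -9 + m$
$w = - \frac{211}{129}$ ($w = \frac{211}{-129} = 211 \left(- \frac{1}{129}\right) = - \frac{211}{129} \approx -1.6357$)
$- \frac{44287}{n{\left(70 \right)}} + \frac{V{\left(-44,w \right)}}{x{\left(-119,-72 \right)}} = - \frac{44287}{70} + \frac{82}{-9 - 72} = \left(-44287\right) \frac{1}{70} + \frac{82}{-81} = - \frac{44287}{70} + 82 \left(- \frac{1}{81}\right) = - \frac{44287}{70} - \frac{82}{81} = - \frac{3592987}{5670}$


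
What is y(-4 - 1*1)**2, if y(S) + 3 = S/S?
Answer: 4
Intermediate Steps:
y(S) = -2 (y(S) = -3 + S/S = -3 + 1 = -2)
y(-4 - 1*1)**2 = (-2)**2 = 4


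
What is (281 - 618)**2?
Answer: 113569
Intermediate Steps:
(281 - 618)**2 = (-337)**2 = 113569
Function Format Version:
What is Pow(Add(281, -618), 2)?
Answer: 113569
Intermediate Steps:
Pow(Add(281, -618), 2) = Pow(-337, 2) = 113569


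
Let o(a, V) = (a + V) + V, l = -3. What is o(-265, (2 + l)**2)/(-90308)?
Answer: 263/90308 ≈ 0.0029123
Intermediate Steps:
o(a, V) = a + 2*V (o(a, V) = (V + a) + V = a + 2*V)
o(-265, (2 + l)**2)/(-90308) = (-265 + 2*(2 - 3)**2)/(-90308) = (-265 + 2*(-1)**2)*(-1/90308) = (-265 + 2*1)*(-1/90308) = (-265 + 2)*(-1/90308) = -263*(-1/90308) = 263/90308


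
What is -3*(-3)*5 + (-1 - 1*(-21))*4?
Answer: 125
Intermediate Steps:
-3*(-3)*5 + (-1 - 1*(-21))*4 = 9*5 + (-1 + 21)*4 = 45 + 20*4 = 45 + 80 = 125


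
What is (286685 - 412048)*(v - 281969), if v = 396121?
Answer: -14310437176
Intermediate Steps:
(286685 - 412048)*(v - 281969) = (286685 - 412048)*(396121 - 281969) = -125363*114152 = -14310437176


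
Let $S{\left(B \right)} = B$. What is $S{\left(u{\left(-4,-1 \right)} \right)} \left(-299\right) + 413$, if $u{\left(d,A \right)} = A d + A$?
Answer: $-484$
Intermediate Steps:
$u{\left(d,A \right)} = A + A d$
$S{\left(u{\left(-4,-1 \right)} \right)} \left(-299\right) + 413 = - (1 - 4) \left(-299\right) + 413 = \left(-1\right) \left(-3\right) \left(-299\right) + 413 = 3 \left(-299\right) + 413 = -897 + 413 = -484$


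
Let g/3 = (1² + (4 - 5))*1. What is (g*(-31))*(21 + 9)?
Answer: 0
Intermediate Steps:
g = 0 (g = 3*((1² + (4 - 5))*1) = 3*((1 - 1)*1) = 3*(0*1) = 3*0 = 0)
(g*(-31))*(21 + 9) = (0*(-31))*(21 + 9) = 0*30 = 0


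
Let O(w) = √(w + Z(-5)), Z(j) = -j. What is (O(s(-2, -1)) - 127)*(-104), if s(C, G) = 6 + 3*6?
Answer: 13208 - 104*√29 ≈ 12648.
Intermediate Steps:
s(C, G) = 24 (s(C, G) = 6 + 18 = 24)
O(w) = √(5 + w) (O(w) = √(w - 1*(-5)) = √(w + 5) = √(5 + w))
(O(s(-2, -1)) - 127)*(-104) = (√(5 + 24) - 127)*(-104) = (√29 - 127)*(-104) = (-127 + √29)*(-104) = 13208 - 104*√29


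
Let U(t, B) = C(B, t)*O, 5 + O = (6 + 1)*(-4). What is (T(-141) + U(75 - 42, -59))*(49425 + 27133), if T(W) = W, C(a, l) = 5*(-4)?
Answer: 39733602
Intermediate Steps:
C(a, l) = -20
O = -33 (O = -5 + (6 + 1)*(-4) = -5 + 7*(-4) = -5 - 28 = -33)
U(t, B) = 660 (U(t, B) = -20*(-33) = 660)
(T(-141) + U(75 - 42, -59))*(49425 + 27133) = (-141 + 660)*(49425 + 27133) = 519*76558 = 39733602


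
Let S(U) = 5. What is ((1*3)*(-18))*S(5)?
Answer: -270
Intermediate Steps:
((1*3)*(-18))*S(5) = ((1*3)*(-18))*5 = (3*(-18))*5 = -54*5 = -270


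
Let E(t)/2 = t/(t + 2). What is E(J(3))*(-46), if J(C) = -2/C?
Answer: 46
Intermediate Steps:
E(t) = 2*t/(2 + t) (E(t) = 2*(t/(t + 2)) = 2*(t/(2 + t)) = 2*t/(2 + t))
E(J(3))*(-46) = (2*(-2/3)/(2 - 2/3))*(-46) = (2*(-2*⅓)/(2 - 2*⅓))*(-46) = (2*(-⅔)/(2 - ⅔))*(-46) = (2*(-⅔)/(4/3))*(-46) = (2*(-⅔)*(¾))*(-46) = -1*(-46) = 46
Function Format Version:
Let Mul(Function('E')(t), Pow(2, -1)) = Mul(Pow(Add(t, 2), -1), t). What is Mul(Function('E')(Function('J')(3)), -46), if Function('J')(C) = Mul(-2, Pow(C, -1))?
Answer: 46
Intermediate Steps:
Function('E')(t) = Mul(2, t, Pow(Add(2, t), -1)) (Function('E')(t) = Mul(2, Mul(Pow(Add(t, 2), -1), t)) = Mul(2, Mul(Pow(Add(2, t), -1), t)) = Mul(2, Mul(t, Pow(Add(2, t), -1))) = Mul(2, t, Pow(Add(2, t), -1)))
Mul(Function('E')(Function('J')(3)), -46) = Mul(Mul(2, Mul(-2, Pow(3, -1)), Pow(Add(2, Mul(-2, Pow(3, -1))), -1)), -46) = Mul(Mul(2, Mul(-2, Rational(1, 3)), Pow(Add(2, Mul(-2, Rational(1, 3))), -1)), -46) = Mul(Mul(2, Rational(-2, 3), Pow(Add(2, Rational(-2, 3)), -1)), -46) = Mul(Mul(2, Rational(-2, 3), Pow(Rational(4, 3), -1)), -46) = Mul(Mul(2, Rational(-2, 3), Rational(3, 4)), -46) = Mul(-1, -46) = 46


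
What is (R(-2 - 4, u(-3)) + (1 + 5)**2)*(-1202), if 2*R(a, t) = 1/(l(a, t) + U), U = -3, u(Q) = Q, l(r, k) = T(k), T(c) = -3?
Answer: -259031/6 ≈ -43172.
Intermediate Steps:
l(r, k) = -3
R(a, t) = -1/12 (R(a, t) = 1/(2*(-3 - 3)) = (1/2)/(-6) = (1/2)*(-1/6) = -1/12)
(R(-2 - 4, u(-3)) + (1 + 5)**2)*(-1202) = (-1/12 + (1 + 5)**2)*(-1202) = (-1/12 + 6**2)*(-1202) = (-1/12 + 36)*(-1202) = (431/12)*(-1202) = -259031/6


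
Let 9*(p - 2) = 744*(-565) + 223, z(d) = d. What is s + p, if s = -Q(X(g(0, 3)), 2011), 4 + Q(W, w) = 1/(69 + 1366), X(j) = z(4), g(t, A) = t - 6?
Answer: -602819114/12915 ≈ -46676.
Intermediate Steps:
g(t, A) = -6 + t
X(j) = 4
p = -420119/9 (p = 2 + (744*(-565) + 223)/9 = 2 + (-420360 + 223)/9 = 2 + (⅑)*(-420137) = 2 - 420137/9 = -420119/9 ≈ -46680.)
Q(W, w) = -5739/1435 (Q(W, w) = -4 + 1/(69 + 1366) = -4 + 1/1435 = -5739/1435)
s = 5739/1435 (s = -1*(-5739/1435) = 5739/1435 ≈ 3.9993)
s + p = 5739/1435 - 420119/9 = -602819114/12915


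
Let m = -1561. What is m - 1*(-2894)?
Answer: 1333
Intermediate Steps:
m - 1*(-2894) = -1561 - 1*(-2894) = -1561 + 2894 = 1333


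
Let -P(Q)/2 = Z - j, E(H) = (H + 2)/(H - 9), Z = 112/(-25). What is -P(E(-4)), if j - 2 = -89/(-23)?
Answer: -11902/575 ≈ -20.699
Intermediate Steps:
j = 135/23 (j = 2 - 89/(-23) = 2 - 89*(-1/23) = 2 + 89/23 = 135/23 ≈ 5.8696)
Z = -112/25 (Z = 112*(-1/25) = -112/25 ≈ -4.4800)
E(H) = (2 + H)/(-9 + H)
P(Q) = 11902/575 (P(Q) = -2*(-112/25 - 1*135/23) = -2*(-112/25 - 135/23) = -2*(-5951/575) = 11902/575)
-P(E(-4)) = -1*11902/575 = -11902/575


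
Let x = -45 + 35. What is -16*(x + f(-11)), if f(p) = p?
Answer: 336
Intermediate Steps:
x = -10
-16*(x + f(-11)) = -16*(-10 - 11) = -16*(-21) = 336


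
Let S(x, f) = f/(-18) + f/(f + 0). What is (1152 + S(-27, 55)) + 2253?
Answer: 61253/18 ≈ 3402.9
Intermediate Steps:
S(x, f) = 1 - f/18 (S(x, f) = f*(-1/18) + f/f = -f/18 + 1 = 1 - f/18)
(1152 + S(-27, 55)) + 2253 = (1152 + (1 - 1/18*55)) + 2253 = (1152 + (1 - 55/18)) + 2253 = (1152 - 37/18) + 2253 = 20699/18 + 2253 = 61253/18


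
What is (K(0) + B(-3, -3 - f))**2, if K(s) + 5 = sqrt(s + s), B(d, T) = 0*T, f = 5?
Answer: 25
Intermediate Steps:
B(d, T) = 0
K(s) = -5 + sqrt(2)*sqrt(s) (K(s) = -5 + sqrt(s + s) = -5 + sqrt(2*s) = -5 + sqrt(2)*sqrt(s))
(K(0) + B(-3, -3 - f))**2 = ((-5 + sqrt(2)*sqrt(0)) + 0)**2 = ((-5 + sqrt(2)*0) + 0)**2 = ((-5 + 0) + 0)**2 = (-5 + 0)**2 = (-5)**2 = 25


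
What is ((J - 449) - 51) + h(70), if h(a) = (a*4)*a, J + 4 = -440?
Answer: 18656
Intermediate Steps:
J = -444 (J = -4 - 440 = -444)
h(a) = 4*a² (h(a) = (4*a)*a = 4*a²)
((J - 449) - 51) + h(70) = ((-444 - 449) - 51) + 4*70² = (-893 - 51) + 4*4900 = -944 + 19600 = 18656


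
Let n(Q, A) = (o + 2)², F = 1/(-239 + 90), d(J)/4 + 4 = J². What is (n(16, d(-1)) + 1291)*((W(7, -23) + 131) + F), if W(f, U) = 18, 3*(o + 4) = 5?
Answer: 85988000/447 ≈ 1.9237e+5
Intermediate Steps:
o = -7/3 (o = -4 + (⅓)*5 = -4 + 5/3 = -7/3 ≈ -2.3333)
d(J) = -16 + 4*J²
F = -1/149 (F = 1/(-149) = -1/149 ≈ -0.0067114)
n(Q, A) = ⅑ (n(Q, A) = (-7/3 + 2)² = (-⅓)² = ⅑)
(n(16, d(-1)) + 1291)*((W(7, -23) + 131) + F) = (⅑ + 1291)*((18 + 131) - 1/149) = 11620*(149 - 1/149)/9 = (11620/9)*(22200/149) = 85988000/447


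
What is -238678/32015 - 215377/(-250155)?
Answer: -555907373/84302235 ≈ -6.5942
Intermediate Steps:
-238678/32015 - 215377/(-250155) = -238678*1/32015 - 215377*(-1/250155) = -12562/1685 + 215377/250155 = -555907373/84302235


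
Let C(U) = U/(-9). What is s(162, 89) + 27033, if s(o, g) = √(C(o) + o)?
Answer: 27045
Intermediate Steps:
C(U) = -U/9 (C(U) = U*(-⅑) = -U/9)
s(o, g) = 2*√2*√o/3 (s(o, g) = √(-o/9 + o) = √(8*o/9) = 2*√2*√o/3)
s(162, 89) + 27033 = 2*√2*√162/3 + 27033 = 2*√2*(9*√2)/3 + 27033 = 12 + 27033 = 27045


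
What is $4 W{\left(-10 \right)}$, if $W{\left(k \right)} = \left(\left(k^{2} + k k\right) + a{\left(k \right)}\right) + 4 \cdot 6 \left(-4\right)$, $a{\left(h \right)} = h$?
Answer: $376$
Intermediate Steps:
$W{\left(k \right)} = -96 + k + 2 k^{2}$ ($W{\left(k \right)} = \left(\left(k^{2} + k k\right) + k\right) + 4 \cdot 6 \left(-4\right) = \left(\left(k^{2} + k^{2}\right) + k\right) + 24 \left(-4\right) = \left(2 k^{2} + k\right) - 96 = \left(k + 2 k^{2}\right) - 96 = -96 + k + 2 k^{2}$)
$4 W{\left(-10 \right)} = 4 \left(-96 - 10 + 2 \left(-10\right)^{2}\right) = 4 \left(-96 - 10 + 2 \cdot 100\right) = 4 \left(-96 - 10 + 200\right) = 4 \cdot 94 = 376$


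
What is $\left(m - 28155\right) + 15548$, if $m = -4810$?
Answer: $-17417$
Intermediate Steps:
$\left(m - 28155\right) + 15548 = \left(-4810 - 28155\right) + 15548 = -32965 + 15548 = -17417$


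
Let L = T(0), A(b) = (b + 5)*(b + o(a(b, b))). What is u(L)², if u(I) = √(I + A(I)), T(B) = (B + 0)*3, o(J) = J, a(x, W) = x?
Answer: 0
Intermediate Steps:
T(B) = 3*B (T(B) = B*3 = 3*B)
A(b) = 2*b*(5 + b) (A(b) = (b + 5)*(b + b) = (5 + b)*(2*b) = 2*b*(5 + b))
L = 0 (L = 3*0 = 0)
u(I) = √(I + 2*I*(5 + I))
u(L)² = (√(0*(11 + 2*0)))² = (√(0*(11 + 0)))² = (√(0*11))² = (√0)² = 0² = 0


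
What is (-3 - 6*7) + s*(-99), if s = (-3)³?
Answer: 2628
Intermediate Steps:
s = -27
(-3 - 6*7) + s*(-99) = (-3 - 6*7) - 27*(-99) = (-3 - 42) + 2673 = -45 + 2673 = 2628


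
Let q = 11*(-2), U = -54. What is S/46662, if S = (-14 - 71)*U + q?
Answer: 2284/23331 ≈ 0.097896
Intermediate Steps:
q = -22
S = 4568 (S = (-14 - 71)*(-54) - 22 = -85*(-54) - 22 = 4590 - 22 = 4568)
S/46662 = 4568/46662 = 4568*(1/46662) = 2284/23331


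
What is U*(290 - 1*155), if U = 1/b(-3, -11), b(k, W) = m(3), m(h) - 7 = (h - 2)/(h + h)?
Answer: 810/43 ≈ 18.837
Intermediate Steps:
m(h) = 7 + (-2 + h)/(2*h) (m(h) = 7 + (h - 2)/(h + h) = 7 + (-2 + h)/((2*h)) = 7 + (-2 + h)*(1/(2*h)) = 7 + (-2 + h)/(2*h))
b(k, W) = 43/6 (b(k, W) = 15/2 - 1/3 = 43/6)
U = 6/43 (U = 1/(43/6) = 6/43 ≈ 0.13953)
U*(290 - 1*155) = 6*(290 - 1*155)/43 = 6*(290 - 155)/43 = (6/43)*135 = 810/43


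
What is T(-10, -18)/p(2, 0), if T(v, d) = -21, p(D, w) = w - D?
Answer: 21/2 ≈ 10.500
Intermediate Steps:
T(-10, -18)/p(2, 0) = -21/(0 - 1*2) = -21/(0 - 2) = -21/(-2) = -21*(-½) = 21/2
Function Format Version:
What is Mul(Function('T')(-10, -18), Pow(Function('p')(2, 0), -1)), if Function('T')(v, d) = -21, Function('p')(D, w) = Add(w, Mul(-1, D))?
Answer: Rational(21, 2) ≈ 10.500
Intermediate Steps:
Mul(Function('T')(-10, -18), Pow(Function('p')(2, 0), -1)) = Mul(-21, Pow(Add(0, Mul(-1, 2)), -1)) = Mul(-21, Pow(Add(0, -2), -1)) = Mul(-21, Pow(-2, -1)) = Mul(-21, Rational(-1, 2)) = Rational(21, 2)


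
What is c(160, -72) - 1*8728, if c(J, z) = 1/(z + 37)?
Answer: -305481/35 ≈ -8728.0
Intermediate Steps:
c(J, z) = 1/(37 + z)
c(160, -72) - 1*8728 = 1/(37 - 72) - 1*8728 = 1/(-35) - 8728 = -1/35 - 8728 = -305481/35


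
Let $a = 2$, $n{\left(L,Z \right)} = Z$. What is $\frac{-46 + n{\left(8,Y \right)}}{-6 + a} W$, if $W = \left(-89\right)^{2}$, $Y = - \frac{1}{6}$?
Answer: $\frac{2194117}{24} \approx 91422.0$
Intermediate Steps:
$Y = - \frac{1}{6}$ ($Y = \left(-1\right) \frac{1}{6} = - \frac{1}{6} \approx -0.16667$)
$W = 7921$
$\frac{-46 + n{\left(8,Y \right)}}{-6 + a} W = \frac{-46 - \frac{1}{6}}{-6 + 2} \cdot 7921 = - \frac{277}{6 \left(-4\right)} 7921 = \left(- \frac{277}{6}\right) \left(- \frac{1}{4}\right) 7921 = \frac{277}{24} \cdot 7921 = \frac{2194117}{24}$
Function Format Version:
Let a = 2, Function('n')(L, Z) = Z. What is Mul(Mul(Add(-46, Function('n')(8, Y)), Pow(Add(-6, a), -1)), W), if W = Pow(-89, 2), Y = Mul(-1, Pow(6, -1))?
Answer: Rational(2194117, 24) ≈ 91422.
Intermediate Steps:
Y = Rational(-1, 6) (Y = Mul(-1, Rational(1, 6)) = Rational(-1, 6) ≈ -0.16667)
W = 7921
Mul(Mul(Add(-46, Function('n')(8, Y)), Pow(Add(-6, a), -1)), W) = Mul(Mul(Add(-46, Rational(-1, 6)), Pow(Add(-6, 2), -1)), 7921) = Mul(Mul(Rational(-277, 6), Pow(-4, -1)), 7921) = Mul(Mul(Rational(-277, 6), Rational(-1, 4)), 7921) = Mul(Rational(277, 24), 7921) = Rational(2194117, 24)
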